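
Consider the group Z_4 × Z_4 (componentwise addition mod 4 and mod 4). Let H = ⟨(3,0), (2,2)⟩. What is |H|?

|⟨(3,0)⟩| = 4 and |⟨(2,2)⟩| = 2, so |H| is a multiple of lcm(4, 2) = 4 and divides |G| = 16.
Closing under the operation: H = {(0,0), (0,2), (1,0), (1,2), (2,0), (2,2), (3,0), (3,2)}, so |H| = 8.

8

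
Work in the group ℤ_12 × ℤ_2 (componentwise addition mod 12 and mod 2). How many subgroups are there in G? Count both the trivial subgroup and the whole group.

|G| = 24, so by Lagrange every subgroup order divides 24. Divisors: 1, 2, 3, 4, 6, 8, 12, 24.
Subgroups by order — order 1: 1; order 2: 3; order 3: 1; order 4: 3; order 6: 3; order 8: 1; order 12: 3; order 24: 1.
Total: 1 + 3 + 1 + 3 + 3 + 1 + 3 + 1 = 16.

16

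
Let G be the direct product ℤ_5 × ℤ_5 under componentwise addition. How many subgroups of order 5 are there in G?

6

|G| = 25 and 5 | 25, so subgroups of order 5 are possible by Lagrange.
The subgroups of order 5 are: {(0,0), (0,1), (0,2), (0,3), (0,4)}; {(0,0), (1,0), (2,0), (3,0), (4,0)}; {(0,0), (1,1), (2,2), (3,3), (4,4)}; {(0,0), (1,2), (2,4), (3,1), (4,3)}; … (6 in all).
So G has 6 subgroups of order 5.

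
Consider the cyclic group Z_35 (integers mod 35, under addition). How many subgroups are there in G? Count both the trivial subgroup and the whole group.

Subgroups of the cyclic group Z_35 correspond bijectively to divisors of 35.
Divisors of 35: 1, 5, 7, 35.
So Z_35 has 4 subgroups.

4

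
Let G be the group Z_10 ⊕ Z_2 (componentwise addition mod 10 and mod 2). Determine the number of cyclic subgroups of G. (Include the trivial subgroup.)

8

Each element a generates a cyclic subgroup ⟨a⟩; distinct elements may generate the same one (a cyclic group of order d has φ(d) generators).
Cyclic subgroups by order — order 1: 1; order 2: 3; order 5: 1; order 10: 3.
Total: 8.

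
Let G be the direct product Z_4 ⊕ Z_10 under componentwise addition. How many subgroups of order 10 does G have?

|G| = 40 and 10 | 40, so subgroups of order 10 are possible by Lagrange.
The subgroups of order 10 are: {(0,0), (0,1), (0,2), (0,3), (0,4), (0,5), (0,6), (0,7), (0,8), (0,9)}; {(0,0), (0,2), (0,4), (0,6), (0,8), (2,0), (2,2), (2,4), (2,6), (2,8)}; {(0,0), (0,2), (0,4), (0,6), (0,8), (2,1), (2,3), (2,5), (2,7), (2,9)}.
So G has 3 subgroups of order 10.

3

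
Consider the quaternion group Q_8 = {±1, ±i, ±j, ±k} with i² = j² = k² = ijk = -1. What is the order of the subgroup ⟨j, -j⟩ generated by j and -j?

4

|⟨j⟩| = 4 and |⟨-j⟩| = 4, so |H| is a multiple of lcm(4, 4) = 4 and divides |G| = 8.
Closing under the operation: H = {1, -1, j, -j}, so |H| = 4.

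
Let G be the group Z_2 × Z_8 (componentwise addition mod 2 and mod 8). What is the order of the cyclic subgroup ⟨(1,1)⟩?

The order of (1,1) in Z_2 × Z_8 is lcm(ord(1) in Z_2, ord(1) in Z_8).
ord(1) = 2 and ord(1) = 8, so |⟨(1,1)⟩| = lcm(2, 8) = 8.

8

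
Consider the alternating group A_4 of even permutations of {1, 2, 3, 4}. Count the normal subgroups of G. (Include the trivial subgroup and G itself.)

3

G has 10 subgroups. Checking conjugation-invariance by order — order 1: 1/1 normal; order 2: 0/3 normal; order 3: 0/4 normal; order 4: 1/1 normal; order 12: 1/1 normal.
Total normal subgroups: 3.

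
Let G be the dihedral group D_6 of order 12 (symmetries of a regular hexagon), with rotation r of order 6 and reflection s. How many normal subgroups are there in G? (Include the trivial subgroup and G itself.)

7

G has 16 subgroups. Checking conjugation-invariance by order — order 1: 1/1 normal; order 2: 1/7 normal; order 3: 1/1 normal; order 4: 0/3 normal; order 6: 3/3 normal; order 12: 1/1 normal.
Total normal subgroups: 7.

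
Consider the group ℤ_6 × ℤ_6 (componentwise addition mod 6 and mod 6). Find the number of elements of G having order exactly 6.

An element (a,b) has order lcm(ord(a), ord(b)); count pairs with lcm equal to 6.
Enumerating gives 24 such elements.

24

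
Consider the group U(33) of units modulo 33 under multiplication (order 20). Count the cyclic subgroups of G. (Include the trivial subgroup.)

Each element a generates a cyclic subgroup ⟨a⟩; distinct elements may generate the same one (a cyclic group of order d has φ(d) generators).
Cyclic subgroups by order — order 1: 1; order 2: 3; order 5: 1; order 10: 3.
Total: 8.

8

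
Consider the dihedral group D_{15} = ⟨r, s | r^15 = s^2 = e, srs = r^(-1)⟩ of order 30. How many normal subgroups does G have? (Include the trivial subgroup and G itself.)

G has 28 subgroups. Checking conjugation-invariance by order — order 1: 1/1 normal; order 2: 0/15 normal; order 3: 1/1 normal; order 5: 1/1 normal; order 6: 0/5 normal; order 10: 0/3 normal; order 15: 1/1 normal; order 30: 1/1 normal.
Total normal subgroups: 5.

5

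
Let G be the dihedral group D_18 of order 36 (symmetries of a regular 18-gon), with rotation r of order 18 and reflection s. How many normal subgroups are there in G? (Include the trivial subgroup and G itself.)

G has 45 subgroups. Checking conjugation-invariance by order — order 1: 1/1 normal; order 2: 1/19 normal; order 3: 1/1 normal; order 4: 0/9 normal; order 6: 1/7 normal; order 9: 1/1 normal; order 12: 0/3 normal; order 18: 3/3 normal; order 36: 1/1 normal.
Total normal subgroups: 9.

9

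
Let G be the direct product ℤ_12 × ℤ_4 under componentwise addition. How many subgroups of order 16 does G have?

|G| = 48 and 16 | 48, so subgroups of order 16 are possible by Lagrange.
The subgroups of order 16 are: {(0,0), (0,1), (0,2), (0,3), (3,0), (3,1), (3,2), (3,3), (6,0), (6,1), (6,2), (6,3), (9,0), (9,1), (9,2), (9,3)}.
So G has 1 subgroup of order 16.

1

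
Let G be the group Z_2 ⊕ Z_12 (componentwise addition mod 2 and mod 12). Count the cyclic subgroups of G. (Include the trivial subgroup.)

Each element a generates a cyclic subgroup ⟨a⟩; distinct elements may generate the same one (a cyclic group of order d has φ(d) generators).
Cyclic subgroups by order — order 1: 1; order 2: 3; order 3: 1; order 4: 2; order 6: 3; order 12: 2.
Total: 12.

12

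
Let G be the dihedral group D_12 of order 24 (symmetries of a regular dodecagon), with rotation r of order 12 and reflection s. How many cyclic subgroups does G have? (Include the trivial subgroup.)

A cyclic subgroup of order d is generated by each of its φ(d) elements of order d, so the cyclic subgroups of order d number (#elements of order d)/φ(d).
Cyclic subgroups by order — order 1: 1; order 2: 13; order 3: 1; order 4: 1; order 6: 1; order 12: 1.
Total: 18.

18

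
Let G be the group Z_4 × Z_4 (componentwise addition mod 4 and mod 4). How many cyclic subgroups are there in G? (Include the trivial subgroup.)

Each element a generates a cyclic subgroup ⟨a⟩; distinct elements may generate the same one (a cyclic group of order d has φ(d) generators).
Cyclic subgroups by order — order 1: 1; order 2: 3; order 4: 6.
Total: 10.

10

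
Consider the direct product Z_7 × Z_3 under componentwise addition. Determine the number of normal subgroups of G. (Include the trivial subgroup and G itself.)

4

G is abelian, so every subgroup is normal.
G has 4 subgroups in total, hence 4 normal subgroups.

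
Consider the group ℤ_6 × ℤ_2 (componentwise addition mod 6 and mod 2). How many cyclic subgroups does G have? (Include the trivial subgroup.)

A cyclic subgroup of order d is generated by each of its φ(d) elements of order d, so the cyclic subgroups of order d number (#elements of order d)/φ(d).
Cyclic subgroups by order — order 1: 1; order 2: 3; order 3: 1; order 6: 3.
Total: 8.

8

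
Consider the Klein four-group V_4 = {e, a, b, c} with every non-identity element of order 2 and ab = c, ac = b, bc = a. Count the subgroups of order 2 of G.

3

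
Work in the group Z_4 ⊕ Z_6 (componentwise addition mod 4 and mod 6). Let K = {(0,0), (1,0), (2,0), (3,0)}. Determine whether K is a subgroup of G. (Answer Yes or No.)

Yes

|K| = 4 divides |G| = 24, consistent with Lagrange.
K contains the identity, every element's inverse is in K, and K is closed under +: it is a subgroup.
In fact K = ⟨(1,0)⟩.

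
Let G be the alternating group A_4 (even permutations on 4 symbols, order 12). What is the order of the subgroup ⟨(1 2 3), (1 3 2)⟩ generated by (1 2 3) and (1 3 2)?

|⟨(1 2 3)⟩| = 3 and |⟨(1 3 2)⟩| = 3, so |H| is a multiple of lcm(3, 3) = 3 and divides |G| = 12.
Closing under the operation: H = {e, (1 2 3), (1 3 2)}, so |H| = 3.

3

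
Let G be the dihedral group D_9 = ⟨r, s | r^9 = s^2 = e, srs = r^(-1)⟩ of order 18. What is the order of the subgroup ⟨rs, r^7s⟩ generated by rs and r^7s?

|⟨rs⟩| = 2 and |⟨r^7s⟩| = 2, so |H| is a multiple of lcm(2, 2) = 2 and divides |G| = 18.
Closing under the operation: H = {e, r^3, r^6, rs, r^4s, r^7s}, so |H| = 6.

6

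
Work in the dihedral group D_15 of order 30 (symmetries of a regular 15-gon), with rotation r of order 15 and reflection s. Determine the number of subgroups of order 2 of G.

|G| = 30 and 2 | 30, so subgroups of order 2 are possible by Lagrange.
The subgroups of order 2 are: {e, r^10s}; {e, r^11s}; {e, r^12s}; {e, r^13s}; … (15 in all).
So G has 15 subgroups of order 2.

15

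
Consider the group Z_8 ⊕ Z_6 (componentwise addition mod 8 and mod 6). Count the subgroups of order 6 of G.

3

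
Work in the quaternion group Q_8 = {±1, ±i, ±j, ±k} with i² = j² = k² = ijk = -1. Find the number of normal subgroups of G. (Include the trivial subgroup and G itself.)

6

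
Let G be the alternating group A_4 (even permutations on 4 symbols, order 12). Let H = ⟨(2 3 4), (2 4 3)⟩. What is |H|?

3

|⟨(2 3 4)⟩| = 3 and |⟨(2 4 3)⟩| = 3, so |H| is a multiple of lcm(3, 3) = 3 and divides |G| = 12.
Closing under the operation: H = {e, (2 3 4), (2 4 3)}, so |H| = 3.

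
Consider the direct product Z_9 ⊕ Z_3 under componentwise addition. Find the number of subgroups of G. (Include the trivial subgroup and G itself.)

10

|G| = 27, so by Lagrange every subgroup order divides 27. Divisors: 1, 3, 9, 27.
Subgroups by order — order 1: 1; order 3: 4; order 9: 4; order 27: 1.
Total: 1 + 4 + 4 + 1 = 10.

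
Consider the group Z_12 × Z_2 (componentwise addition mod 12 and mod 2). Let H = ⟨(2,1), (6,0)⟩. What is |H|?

|⟨(2,1)⟩| = 6 and |⟨(6,0)⟩| = 2, so |H| is a multiple of lcm(6, 2) = 6 and divides |G| = 24.
Closing under the operation: H = {(0,0), (0,1), (2,0), (2,1), (4,0), (4,1), (6,0), (6,1), (8,0), (8,1), (10,0), (10,1)}, so |H| = 12.

12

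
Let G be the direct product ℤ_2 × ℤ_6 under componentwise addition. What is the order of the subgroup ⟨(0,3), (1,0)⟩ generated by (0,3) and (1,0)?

4

|⟨(0,3)⟩| = 2 and |⟨(1,0)⟩| = 2, so |H| is a multiple of lcm(2, 2) = 2 and divides |G| = 12.
Closing under the operation: H = {(0,0), (0,3), (1,0), (1,3)}, so |H| = 4.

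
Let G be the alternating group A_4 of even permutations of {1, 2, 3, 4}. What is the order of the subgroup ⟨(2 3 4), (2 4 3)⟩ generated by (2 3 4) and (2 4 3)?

3

|⟨(2 3 4)⟩| = 3 and |⟨(2 4 3)⟩| = 3, so |H| is a multiple of lcm(3, 3) = 3 and divides |G| = 12.
Closing under the operation: H = {e, (2 3 4), (2 4 3)}, so |H| = 3.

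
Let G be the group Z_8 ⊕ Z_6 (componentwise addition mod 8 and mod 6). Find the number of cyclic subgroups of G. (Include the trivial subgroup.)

16

Each element a generates a cyclic subgroup ⟨a⟩; distinct elements may generate the same one (a cyclic group of order d has φ(d) generators).
Cyclic subgroups by order — order 1: 1; order 2: 3; order 3: 1; order 4: 2; order 6: 3; order 8: 2; order 12: 2; order 24: 2.
Total: 16.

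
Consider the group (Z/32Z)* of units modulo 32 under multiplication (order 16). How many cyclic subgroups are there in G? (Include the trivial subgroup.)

8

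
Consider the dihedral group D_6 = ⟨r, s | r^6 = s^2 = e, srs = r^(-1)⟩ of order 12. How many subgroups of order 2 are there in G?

|G| = 12 and 2 | 12, so subgroups of order 2 are possible by Lagrange.
The subgroups of order 2 are: {e, r^2s}; {e, r^3}; {e, r^3s}; {e, r^4s}; … (7 in all).
So G has 7 subgroups of order 2.

7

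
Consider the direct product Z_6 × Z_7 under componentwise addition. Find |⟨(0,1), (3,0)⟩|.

|⟨(0,1)⟩| = 7 and |⟨(3,0)⟩| = 2, so |H| is a multiple of lcm(7, 2) = 14 and divides |G| = 42.
Closing under the operation: H = {(0,0), (0,1), (0,2), (0,3), (0,4), (0,5), (0,6), (3,0), (3,1), (3,2), (3,3), (3,4), (3,5), (3,6)}, so |H| = 14.

14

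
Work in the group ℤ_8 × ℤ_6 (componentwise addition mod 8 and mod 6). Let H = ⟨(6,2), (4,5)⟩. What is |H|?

24

|⟨(6,2)⟩| = 12 and |⟨(4,5)⟩| = 6, so |H| is a multiple of lcm(12, 6) = 12 and divides |G| = 48.
Closing under the operation: H = {(0,0), (0,1), (0,2), (0,3), (0,4), (0,5), (2,0), (2,1), (2,2), (2,3), (2,4), (2,5), (4,0), (4,1), (4,2), (4,3), (4,4), (4,5), (6,0), (6,1), (6,2), (6,3), (6,4), (6,5)}, so |H| = 24.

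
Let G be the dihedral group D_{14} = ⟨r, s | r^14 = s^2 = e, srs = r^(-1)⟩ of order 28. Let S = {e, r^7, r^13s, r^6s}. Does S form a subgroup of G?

|S| = 4 divides |G| = 28, consistent with Lagrange.
S contains the identity, every element's inverse is in S, and S is closed under ·: it is a subgroup.

Yes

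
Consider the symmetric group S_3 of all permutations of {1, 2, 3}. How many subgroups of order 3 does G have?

|G| = 6 and 3 | 6, so subgroups of order 3 are possible by Lagrange.
The subgroups of order 3 are: {e, (1 2 3), (1 3 2)}.
So G has 1 subgroup of order 3.

1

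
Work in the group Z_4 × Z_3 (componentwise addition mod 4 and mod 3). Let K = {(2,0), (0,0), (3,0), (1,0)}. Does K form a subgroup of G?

Yes

|K| = 4 divides |G| = 12, consistent with Lagrange.
K contains the identity, every element's inverse is in K, and K is closed under +: it is a subgroup.
In fact K = ⟨(1,0)⟩.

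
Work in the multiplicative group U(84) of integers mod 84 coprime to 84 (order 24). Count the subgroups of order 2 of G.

7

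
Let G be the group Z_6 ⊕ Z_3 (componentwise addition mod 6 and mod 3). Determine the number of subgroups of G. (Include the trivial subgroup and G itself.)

|G| = 18, so by Lagrange every subgroup order divides 18. Divisors: 1, 2, 3, 6, 9, 18.
Subgroups by order — order 1: 1; order 2: 1; order 3: 4; order 6: 4; order 9: 1; order 18: 1.
Total: 1 + 1 + 4 + 4 + 1 + 1 = 12.

12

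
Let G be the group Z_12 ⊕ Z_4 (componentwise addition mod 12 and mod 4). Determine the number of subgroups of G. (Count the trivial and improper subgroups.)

|G| = 48, so by Lagrange every subgroup order divides 48. Divisors: 1, 2, 3, 4, 6, 8, 12, 16, 24, 48.
Subgroups by order — order 1: 1; order 2: 3; order 3: 1; order 4: 7; order 6: 3; order 8: 3; order 12: 7; order 16: 1; order 24: 3; order 48: 1.
Total: 1 + 3 + 1 + 7 + 3 + 3 + 7 + 1 + 3 + 1 = 30.

30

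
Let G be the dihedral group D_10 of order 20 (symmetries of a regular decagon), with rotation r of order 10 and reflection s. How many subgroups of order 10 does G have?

3

|G| = 20 and 10 | 20, so subgroups of order 10 are possible by Lagrange.
The subgroups of order 10 are: {e, r, r^2, r^3, r^4, r^5, r^6, r^7, r^8, r^9}; {e, r^2, r^4, r^6, r^8, s, r^2s, r^4s, r^6s, r^8s}; {e, r^2, r^4, r^6, r^8, rs, r^3s, r^5s, r^7s, r^9s}.
So G has 3 subgroups of order 10.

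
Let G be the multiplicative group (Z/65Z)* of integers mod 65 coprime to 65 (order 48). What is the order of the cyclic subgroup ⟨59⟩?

Compute successive powers of 59 mod 65: 59, 36, 44, 61, 24, 51, 19, 16, …; 59^12 ≡ 1 (mod 65).
So |⟨59⟩| = 12.

12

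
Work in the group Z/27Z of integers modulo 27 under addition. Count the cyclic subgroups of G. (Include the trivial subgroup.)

A cyclic subgroup of order d is generated by each of its φ(d) elements of order d, so the cyclic subgroups of order d number (#elements of order d)/φ(d).
Cyclic subgroups by order — order 1: 1; order 3: 1; order 9: 1; order 27: 1.
Total: 4.

4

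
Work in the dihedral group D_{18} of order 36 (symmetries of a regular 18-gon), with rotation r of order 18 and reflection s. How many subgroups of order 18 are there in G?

3

|G| = 36 and 18 | 36, so subgroups of order 18 are possible by Lagrange.
The subgroups of order 18 are: {e, r, r^2, r^3, r^4, r^5, r^6, r^7, r^8, r^9, r^10, r^11, r^12, r^13, r^14, r^15, r^16, r^17}; {e, r^2, r^4, r^6, r^8, r^10, r^12, r^14, r^16, s, r^2s, r^4s, r^6s, r^8s, r^10s, r^12s, r^14s, r^16s}; {e, r^2, r^4, r^6, r^8, r^10, r^12, r^14, r^16, rs, r^3s, r^5s, r^7s, r^9s, r^11s, r^13s, r^15s, r^17s}.
So G has 3 subgroups of order 18.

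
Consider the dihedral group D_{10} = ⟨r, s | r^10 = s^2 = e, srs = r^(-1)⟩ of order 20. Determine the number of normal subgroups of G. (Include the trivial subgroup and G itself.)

G has 22 subgroups. Checking conjugation-invariance by order — order 1: 1/1 normal; order 2: 1/11 normal; order 4: 0/5 normal; order 5: 1/1 normal; order 10: 3/3 normal; order 20: 1/1 normal.
Total normal subgroups: 7.

7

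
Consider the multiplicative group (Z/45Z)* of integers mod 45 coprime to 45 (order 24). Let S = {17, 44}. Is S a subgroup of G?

No

The identity 1 ∉ S, so S is not a subgroup.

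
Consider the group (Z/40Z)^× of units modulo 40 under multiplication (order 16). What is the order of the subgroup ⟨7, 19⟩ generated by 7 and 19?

|⟨7⟩| = 4 and |⟨19⟩| = 2, so |H| is a multiple of lcm(4, 2) = 4 and divides |G| = 16.
Closing under the operation: H = {1, 7, 9, 11, 13, 19, 23, 37}, so |H| = 8.

8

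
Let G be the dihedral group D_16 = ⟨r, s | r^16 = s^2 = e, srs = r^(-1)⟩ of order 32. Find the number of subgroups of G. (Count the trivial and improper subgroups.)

|G| = 32, so by Lagrange every subgroup order divides 32. Divisors: 1, 2, 4, 8, 16, 32.
Subgroups by order — order 1: 1; order 2: 17; order 4: 9; order 8: 5; order 16: 3; order 32: 1.
Total: 1 + 17 + 9 + 5 + 3 + 1 = 36.

36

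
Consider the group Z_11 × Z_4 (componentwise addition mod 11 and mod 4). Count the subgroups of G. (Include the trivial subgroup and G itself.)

6

|G| = 44, so by Lagrange every subgroup order divides 44. Divisors: 1, 2, 4, 11, 22, 44.
Subgroups by order — order 1: 1; order 2: 1; order 4: 1; order 11: 1; order 22: 1; order 44: 1.
Total: 1 + 1 + 1 + 1 + 1 + 1 = 6.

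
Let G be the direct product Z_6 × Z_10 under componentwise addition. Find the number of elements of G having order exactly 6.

6

An element (a,b) has order lcm(ord(a), ord(b)); count pairs with lcm equal to 6.
Enumerating gives 6 such elements.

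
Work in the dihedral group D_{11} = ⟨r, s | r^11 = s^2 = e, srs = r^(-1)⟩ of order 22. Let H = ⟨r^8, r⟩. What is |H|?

11

|⟨r^8⟩| = 11 and |⟨r⟩| = 11, so |H| is a multiple of lcm(11, 11) = 11 and divides |G| = 22.
Closing under the operation: H = {e, r, r^2, r^3, r^4, r^5, r^6, r^7, r^8, r^9, r^10}, so |H| = 11.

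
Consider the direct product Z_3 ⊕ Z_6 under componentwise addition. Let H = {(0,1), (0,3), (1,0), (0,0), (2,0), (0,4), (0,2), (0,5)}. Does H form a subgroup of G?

No

|H| = 8 does not divide |G| = 18, so by Lagrange H is not a subgroup.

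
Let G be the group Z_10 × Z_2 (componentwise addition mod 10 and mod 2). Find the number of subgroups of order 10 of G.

3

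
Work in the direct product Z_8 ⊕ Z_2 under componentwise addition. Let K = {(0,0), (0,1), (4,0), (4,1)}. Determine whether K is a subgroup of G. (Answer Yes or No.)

Yes

|K| = 4 divides |G| = 16, consistent with Lagrange.
K contains the identity, every element's inverse is in K, and K is closed under +: it is a subgroup.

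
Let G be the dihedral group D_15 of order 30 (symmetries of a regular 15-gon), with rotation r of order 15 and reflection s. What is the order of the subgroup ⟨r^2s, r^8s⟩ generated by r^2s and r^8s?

|⟨r^2s⟩| = 2 and |⟨r^8s⟩| = 2, so |H| is a multiple of lcm(2, 2) = 2 and divides |G| = 30.
Closing under the operation: H = {e, r^3, r^6, r^9, r^12, r^2s, r^5s, r^8s, r^11s, r^14s}, so |H| = 10.

10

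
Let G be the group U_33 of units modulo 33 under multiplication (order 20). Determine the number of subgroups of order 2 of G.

3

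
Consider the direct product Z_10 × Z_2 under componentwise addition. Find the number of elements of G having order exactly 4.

An element (a,b) has order lcm(ord(a), ord(b)); count pairs with lcm equal to 4.
Enumerating gives 0 such elements.

0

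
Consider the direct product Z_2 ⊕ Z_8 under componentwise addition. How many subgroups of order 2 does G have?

|G| = 16 and 2 | 16, so subgroups of order 2 are possible by Lagrange.
The subgroups of order 2 are: {(0,0), (0,4)}; {(0,0), (1,0)}; {(0,0), (1,4)}.
So G has 3 subgroups of order 2.

3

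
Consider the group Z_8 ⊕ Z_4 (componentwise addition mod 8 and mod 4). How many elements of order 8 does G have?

16

An element (a,b) has order lcm(ord(a), ord(b)); count pairs with lcm equal to 8.
Enumerating gives 16 such elements.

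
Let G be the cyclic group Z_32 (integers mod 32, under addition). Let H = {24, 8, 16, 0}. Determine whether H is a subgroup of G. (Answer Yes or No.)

|H| = 4 divides |G| = 32, consistent with Lagrange.
H contains the identity, every element's inverse is in H, and H is closed under +: it is a subgroup.
In fact H = ⟨8⟩.

Yes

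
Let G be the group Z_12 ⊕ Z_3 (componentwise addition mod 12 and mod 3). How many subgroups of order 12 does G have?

4

|G| = 36 and 12 | 36, so subgroups of order 12 are possible by Lagrange.
The subgroups of order 12 are: {(0,0), (0,1), (0,2), (3,0), (3,1), (3,2), (6,0), (6,1), (6,2), (9,0), (9,1), (9,2)}; {(0,0), (1,0), (2,0), (3,0), (4,0), (5,0), (6,0), (7,0), (8,0), (9,0), (10,0), (11,0)}; {(0,0), (1,1), (2,2), (3,0), (4,1), (5,2), (6,0), (7,1), (8,2), (9,0), (10,1), (11,2)}; {(0,0), (1,2), (2,1), (3,0), (4,2), (5,1), (6,0), (7,2), (8,1), (9,0), (10,2), (11,1)}.
So G has 4 subgroups of order 12.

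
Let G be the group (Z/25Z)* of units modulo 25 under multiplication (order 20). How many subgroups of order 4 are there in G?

|G| = 20 and 4 | 20, so subgroups of order 4 are possible by Lagrange.
The subgroups of order 4 are: {1, 7, 18, 24}.
So G has 1 subgroup of order 4.

1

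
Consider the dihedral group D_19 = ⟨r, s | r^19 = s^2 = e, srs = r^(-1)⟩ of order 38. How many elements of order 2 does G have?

Enumerating element orders in G gives 19 elements of order 2.

19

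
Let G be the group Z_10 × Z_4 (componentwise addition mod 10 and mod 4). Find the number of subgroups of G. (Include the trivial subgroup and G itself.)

|G| = 40, so by Lagrange every subgroup order divides 40. Divisors: 1, 2, 4, 5, 8, 10, 20, 40.
Subgroups by order — order 1: 1; order 2: 3; order 4: 3; order 5: 1; order 8: 1; order 10: 3; order 20: 3; order 40: 1.
Total: 1 + 3 + 3 + 1 + 1 + 3 + 3 + 1 = 16.

16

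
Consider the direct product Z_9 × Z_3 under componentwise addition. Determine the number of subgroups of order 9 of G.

|G| = 27 and 9 | 27, so subgroups of order 9 are possible by Lagrange.
The subgroups of order 9 are: {(0,0), (0,1), (0,2), (3,0), (3,1), (3,2), (6,0), (6,1), (6,2)}; {(0,0), (1,0), (2,0), (3,0), (4,0), (5,0), (6,0), (7,0), (8,0)}; {(0,0), (1,1), (2,2), (3,0), (4,1), (5,2), (6,0), (7,1), (8,2)}; {(0,0), (1,2), (2,1), (3,0), (4,2), (5,1), (6,0), (7,2), (8,1)}.
So G has 4 subgroups of order 9.

4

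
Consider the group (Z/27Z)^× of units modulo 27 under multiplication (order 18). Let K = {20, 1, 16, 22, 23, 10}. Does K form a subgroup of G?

10 ∈ K but its inverse 19 ∉ K, so K is not a subgroup.

No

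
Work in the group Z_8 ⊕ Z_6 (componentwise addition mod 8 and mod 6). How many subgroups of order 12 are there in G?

|G| = 48 and 12 | 48, so subgroups of order 12 are possible by Lagrange.
The subgroups of order 12 are: {(0,0), (0,1), (0,2), (0,3), (0,4), (0,5), (4,0), (4,1), (4,2), (4,3), (4,4), (4,5)}; {(0,0), (0,2), (0,4), (2,0), (2,2), (2,4), (4,0), (4,2), (4,4), (6,0), (6,2), (6,4)}; {(0,0), (0,2), (0,4), (2,1), (2,3), (2,5), (4,0), (4,2), (4,4), (6,1), (6,3), (6,5)}.
So G has 3 subgroups of order 12.

3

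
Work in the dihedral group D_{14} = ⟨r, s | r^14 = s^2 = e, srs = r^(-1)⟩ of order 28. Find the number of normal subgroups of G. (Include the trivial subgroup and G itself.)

G has 28 subgroups. Checking conjugation-invariance by order — order 1: 1/1 normal; order 2: 1/15 normal; order 4: 0/7 normal; order 7: 1/1 normal; order 14: 3/3 normal; order 28: 1/1 normal.
Total normal subgroups: 7.

7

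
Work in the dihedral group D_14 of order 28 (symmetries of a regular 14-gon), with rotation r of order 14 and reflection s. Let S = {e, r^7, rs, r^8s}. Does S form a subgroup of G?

Yes

|S| = 4 divides |G| = 28, consistent with Lagrange.
S contains the identity, every element's inverse is in S, and S is closed under ·: it is a subgroup.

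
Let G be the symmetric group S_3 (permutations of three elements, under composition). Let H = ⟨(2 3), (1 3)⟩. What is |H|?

|⟨(2 3)⟩| = 2 and |⟨(1 3)⟩| = 2, so |H| is a multiple of lcm(2, 2) = 2 and divides |G| = 6.
Closing {(2 3), (1 3)} under the group operation gives all of G, so |H| = 6.

6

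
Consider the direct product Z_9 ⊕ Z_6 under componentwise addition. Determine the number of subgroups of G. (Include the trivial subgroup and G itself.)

20

|G| = 54, so by Lagrange every subgroup order divides 54. Divisors: 1, 2, 3, 6, 9, 18, 27, 54.
Subgroups by order — order 1: 1; order 2: 1; order 3: 4; order 6: 4; order 9: 4; order 18: 4; order 27: 1; order 54: 1.
Total: 1 + 1 + 4 + 4 + 4 + 4 + 1 + 1 = 20.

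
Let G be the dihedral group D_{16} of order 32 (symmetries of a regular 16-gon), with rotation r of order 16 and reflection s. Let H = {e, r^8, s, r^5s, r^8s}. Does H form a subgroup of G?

No

|H| = 5 does not divide |G| = 32, so by Lagrange H is not a subgroup.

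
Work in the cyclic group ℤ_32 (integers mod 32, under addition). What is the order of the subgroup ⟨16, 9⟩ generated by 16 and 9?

|⟨16⟩| = 2 and |⟨9⟩| = 32, so |H| is a multiple of lcm(2, 32) = 32 and divides |G| = 32.
Closing {16, 9} under the group operation gives all of G, so |H| = 32.

32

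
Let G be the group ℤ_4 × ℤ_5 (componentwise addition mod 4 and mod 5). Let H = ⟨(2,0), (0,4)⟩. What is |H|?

10

|⟨(2,0)⟩| = 2 and |⟨(0,4)⟩| = 5, so |H| is a multiple of lcm(2, 5) = 10 and divides |G| = 20.
Closing under the operation: H = {(0,0), (0,1), (0,2), (0,3), (0,4), (2,0), (2,1), (2,2), (2,3), (2,4)}, so |H| = 10.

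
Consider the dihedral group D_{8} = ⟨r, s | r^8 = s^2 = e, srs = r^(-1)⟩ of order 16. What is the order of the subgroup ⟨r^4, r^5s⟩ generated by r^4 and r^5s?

4

|⟨r^4⟩| = 2 and |⟨r^5s⟩| = 2, so |H| is a multiple of lcm(2, 2) = 2 and divides |G| = 16.
Closing under the operation: H = {e, r^4, rs, r^5s}, so |H| = 4.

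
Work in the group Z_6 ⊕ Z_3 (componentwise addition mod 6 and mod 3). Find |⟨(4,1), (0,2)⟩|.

|⟨(4,1)⟩| = 3 and |⟨(0,2)⟩| = 3, so |H| is a multiple of lcm(3, 3) = 3 and divides |G| = 18.
Closing under the operation: H = {(0,0), (0,1), (0,2), (2,0), (2,1), (2,2), (4,0), (4,1), (4,2)}, so |H| = 9.

9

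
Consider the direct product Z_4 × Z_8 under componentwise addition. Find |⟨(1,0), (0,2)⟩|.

16

|⟨(1,0)⟩| = 4 and |⟨(0,2)⟩| = 4, so |H| is a multiple of lcm(4, 4) = 4 and divides |G| = 32.
Closing under the operation: H = {(0,0), (0,2), (0,4), (0,6), (1,0), (1,2), (1,4), (1,6), (2,0), (2,2), (2,4), (2,6), (3,0), (3,2), (3,4), (3,6)}, so |H| = 16.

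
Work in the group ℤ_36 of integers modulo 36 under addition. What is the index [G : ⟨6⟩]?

|⟨6⟩| = 6 and |G| = 36.
By Lagrange, [G : H] = |G|/|H| = 36/6 = 6.

6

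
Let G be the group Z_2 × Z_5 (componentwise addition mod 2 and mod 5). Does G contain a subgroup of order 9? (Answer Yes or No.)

9 does not divide |G| = 10, so by Lagrange no subgroup of order 9 exists.

No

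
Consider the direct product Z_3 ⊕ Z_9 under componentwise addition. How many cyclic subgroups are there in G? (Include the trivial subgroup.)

8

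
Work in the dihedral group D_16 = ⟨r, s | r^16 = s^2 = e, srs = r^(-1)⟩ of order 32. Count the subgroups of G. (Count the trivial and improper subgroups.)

36

|G| = 32, so by Lagrange every subgroup order divides 32. Divisors: 1, 2, 4, 8, 16, 32.
Subgroups by order — order 1: 1; order 2: 17; order 4: 9; order 8: 5; order 16: 3; order 32: 1.
Total: 1 + 17 + 9 + 5 + 3 + 1 = 36.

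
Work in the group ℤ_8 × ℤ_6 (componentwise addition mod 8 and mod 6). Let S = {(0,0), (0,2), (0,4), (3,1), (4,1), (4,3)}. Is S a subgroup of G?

(3,1) ∈ S but its inverse (5,5) ∉ S, so S is not a subgroup.

No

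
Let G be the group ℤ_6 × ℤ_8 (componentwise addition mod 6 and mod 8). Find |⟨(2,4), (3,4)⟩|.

|⟨(2,4)⟩| = 6 and |⟨(3,4)⟩| = 2, so |H| is a multiple of lcm(6, 2) = 6 and divides |G| = 48.
Closing under the operation: H = {(0,0), (0,4), (1,0), (1,4), (2,0), (2,4), (3,0), (3,4), (4,0), (4,4), (5,0), (5,4)}, so |H| = 12.

12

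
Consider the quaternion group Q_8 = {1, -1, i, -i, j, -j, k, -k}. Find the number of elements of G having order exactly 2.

1

The elements of order 2 are: -1.
That's 1.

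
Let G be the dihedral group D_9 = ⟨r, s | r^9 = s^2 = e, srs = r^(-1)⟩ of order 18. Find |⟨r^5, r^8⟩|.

|⟨r^5⟩| = 9 and |⟨r^8⟩| = 9, so |H| is a multiple of lcm(9, 9) = 9 and divides |G| = 18.
Closing under the operation: H = {e, r, r^2, r^3, r^4, r^5, r^6, r^7, r^8}, so |H| = 9.

9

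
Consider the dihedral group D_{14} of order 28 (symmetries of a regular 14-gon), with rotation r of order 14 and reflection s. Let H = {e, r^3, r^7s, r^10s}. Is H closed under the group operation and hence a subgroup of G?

No

r^3 ∈ H but its inverse r^11 ∉ H, so H is not a subgroup.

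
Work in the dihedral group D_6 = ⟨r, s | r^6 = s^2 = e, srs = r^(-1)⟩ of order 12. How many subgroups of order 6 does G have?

3

|G| = 12 and 6 | 12, so subgroups of order 6 are possible by Lagrange.
The subgroups of order 6 are: {e, r, r^2, r^3, r^4, r^5}; {e, r^2, r^4, s, r^2s, r^4s}; {e, r^2, r^4, rs, r^3s, r^5s}.
So G has 3 subgroups of order 6.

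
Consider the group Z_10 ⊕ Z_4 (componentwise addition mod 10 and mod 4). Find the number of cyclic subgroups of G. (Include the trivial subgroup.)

12

Each element a generates a cyclic subgroup ⟨a⟩; distinct elements may generate the same one (a cyclic group of order d has φ(d) generators).
Cyclic subgroups by order — order 1: 1; order 2: 3; order 4: 2; order 5: 1; order 10: 3; order 20: 2.
Total: 12.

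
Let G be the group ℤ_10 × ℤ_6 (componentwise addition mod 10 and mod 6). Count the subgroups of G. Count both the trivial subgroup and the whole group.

20

|G| = 60, so by Lagrange every subgroup order divides 60. Divisors: 1, 2, 3, 4, 5, 6, 10, 12, 15, 20, 30, 60.
Subgroups by order — order 1: 1; order 2: 3; order 3: 1; order 4: 1; order 5: 1; order 6: 3; order 10: 3; order 12: 1; order 15: 1; order 20: 1; order 30: 3; order 60: 1.
Total: 1 + 3 + 1 + 1 + 1 + 3 + 3 + 1 + 1 + 1 + 3 + 1 = 20.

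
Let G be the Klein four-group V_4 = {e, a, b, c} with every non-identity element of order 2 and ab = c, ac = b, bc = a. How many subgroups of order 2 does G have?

3

|G| = 4 and 2 | 4, so subgroups of order 2 are possible by Lagrange.
The subgroups of order 2 are: {e, a}; {e, b}; {e, c}.
So G has 3 subgroups of order 2.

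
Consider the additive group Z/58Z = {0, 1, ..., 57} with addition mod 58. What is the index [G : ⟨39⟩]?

1

|⟨39⟩| = 58 and |G| = 58.
By Lagrange, [G : H] = |G|/|H| = 58/58 = 1.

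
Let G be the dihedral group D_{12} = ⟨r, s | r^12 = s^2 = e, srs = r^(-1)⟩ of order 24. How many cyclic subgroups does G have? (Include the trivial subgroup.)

Group the elements of G by the cyclic subgroup they generate; each cyclic subgroup of order d accounts for φ(d) elements.
Cyclic subgroups by order — order 1: 1; order 2: 13; order 3: 1; order 4: 1; order 6: 1; order 12: 1.
Total: 18.

18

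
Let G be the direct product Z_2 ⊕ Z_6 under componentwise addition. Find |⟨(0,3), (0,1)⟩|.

6

|⟨(0,3)⟩| = 2 and |⟨(0,1)⟩| = 6, so |H| is a multiple of lcm(2, 6) = 6 and divides |G| = 12.
Closing under the operation: H = {(0,0), (0,1), (0,2), (0,3), (0,4), (0,5)}, so |H| = 6.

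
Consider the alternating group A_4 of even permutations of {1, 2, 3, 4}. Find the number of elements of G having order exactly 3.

8

The elements of order 3 are: (2 3 4), (2 4 3), (1 2 3), (1 2 4), (1 3 2), (1 3 4), (1 4 2), (1 4 3).
That's 8.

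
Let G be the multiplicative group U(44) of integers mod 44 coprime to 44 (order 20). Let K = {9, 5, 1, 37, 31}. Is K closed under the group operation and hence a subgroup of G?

No

37 ∈ K but its inverse 25 ∉ K, so K is not a subgroup.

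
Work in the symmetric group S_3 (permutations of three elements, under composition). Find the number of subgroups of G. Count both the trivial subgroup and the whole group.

6

|G| = 6, so by Lagrange every subgroup order divides 6. Divisors: 1, 2, 3, 6.
Subgroups by order — order 1: 1; order 2: 3; order 3: 1; order 6: 1.
Total: 1 + 3 + 1 + 1 = 6.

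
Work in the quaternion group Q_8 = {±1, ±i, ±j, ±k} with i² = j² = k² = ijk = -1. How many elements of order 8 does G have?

0

No element of G has order 8 (even though 8 | 8).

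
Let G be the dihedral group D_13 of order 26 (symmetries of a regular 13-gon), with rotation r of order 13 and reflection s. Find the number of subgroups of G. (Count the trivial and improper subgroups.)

|G| = 26, so by Lagrange every subgroup order divides 26. Divisors: 1, 2, 13, 26.
Subgroups by order — order 1: 1; order 2: 13; order 13: 1; order 26: 1.
Total: 1 + 13 + 1 + 1 = 16.

16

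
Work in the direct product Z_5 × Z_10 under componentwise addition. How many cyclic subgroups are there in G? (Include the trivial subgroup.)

Group the elements of G by the cyclic subgroup they generate; each cyclic subgroup of order d accounts for φ(d) elements.
Cyclic subgroups by order — order 1: 1; order 2: 1; order 5: 6; order 10: 6.
Total: 14.

14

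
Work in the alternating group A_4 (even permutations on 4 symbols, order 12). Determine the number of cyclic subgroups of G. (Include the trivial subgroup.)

Group the elements of G by the cyclic subgroup they generate; each cyclic subgroup of order d accounts for φ(d) elements.
Cyclic subgroups by order — order 1: 1; order 2: 3; order 3: 4.
Total: 8.

8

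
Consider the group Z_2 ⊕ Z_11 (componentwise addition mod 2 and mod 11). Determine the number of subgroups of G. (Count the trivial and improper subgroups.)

4

|G| = 22, so by Lagrange every subgroup order divides 22. Divisors: 1, 2, 11, 22.
Subgroups by order — order 1: 1; order 2: 1; order 11: 1; order 22: 1.
Total: 1 + 1 + 1 + 1 = 4.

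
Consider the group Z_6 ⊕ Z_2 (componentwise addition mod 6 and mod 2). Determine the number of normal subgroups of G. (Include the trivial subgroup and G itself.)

G is abelian, so every subgroup is normal.
G has 10 subgroups in total, hence 10 normal subgroups.

10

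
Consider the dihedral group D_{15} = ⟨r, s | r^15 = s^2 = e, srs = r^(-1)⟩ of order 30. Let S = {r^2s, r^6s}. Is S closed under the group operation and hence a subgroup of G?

No

The identity e ∉ S, so S is not a subgroup.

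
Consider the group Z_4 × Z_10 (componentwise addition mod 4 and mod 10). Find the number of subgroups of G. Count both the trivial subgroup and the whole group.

16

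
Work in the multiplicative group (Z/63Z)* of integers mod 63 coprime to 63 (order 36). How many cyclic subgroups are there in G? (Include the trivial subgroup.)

20

A cyclic subgroup of order d is generated by each of its φ(d) elements of order d, so the cyclic subgroups of order d number (#elements of order d)/φ(d).
Cyclic subgroups by order — order 1: 1; order 2: 3; order 3: 4; order 6: 12.
Total: 20.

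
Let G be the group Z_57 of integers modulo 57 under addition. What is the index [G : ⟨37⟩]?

1

|⟨37⟩| = 57 and |G| = 57.
By Lagrange, [G : H] = |G|/|H| = 57/57 = 1.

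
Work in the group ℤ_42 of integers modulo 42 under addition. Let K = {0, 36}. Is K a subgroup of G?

No

36 ∈ K but its inverse 6 ∉ K, so K is not a subgroup.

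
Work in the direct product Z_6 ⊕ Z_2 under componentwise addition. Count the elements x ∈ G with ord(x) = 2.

3

An element (a,b) has order lcm(ord(a), ord(b)); count pairs with lcm equal to 2.
Enumerating gives 3 such elements.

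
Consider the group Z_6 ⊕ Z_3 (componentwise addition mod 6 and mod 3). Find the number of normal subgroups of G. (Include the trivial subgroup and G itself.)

12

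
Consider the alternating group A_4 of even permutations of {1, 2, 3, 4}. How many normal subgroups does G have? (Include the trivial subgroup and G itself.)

3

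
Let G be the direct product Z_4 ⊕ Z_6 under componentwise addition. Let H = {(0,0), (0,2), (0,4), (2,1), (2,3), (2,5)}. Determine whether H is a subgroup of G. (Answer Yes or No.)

|H| = 6 divides |G| = 24, consistent with Lagrange.
H contains the identity, every element's inverse is in H, and H is closed under +: it is a subgroup.
In fact H = ⟨(2,1)⟩.

Yes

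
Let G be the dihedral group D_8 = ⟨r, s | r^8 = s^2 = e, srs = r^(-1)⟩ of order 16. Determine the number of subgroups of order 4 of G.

|G| = 16 and 4 | 16, so subgroups of order 4 are possible by Lagrange.
The subgroups of order 4 are: {e, r^2, r^4, r^6}; {e, r^4, r^2s, r^6s}; {e, r^4, r^3s, r^7s}; {e, r^4, s, r^4s}; … (5 in all).
So G has 5 subgroups of order 4.

5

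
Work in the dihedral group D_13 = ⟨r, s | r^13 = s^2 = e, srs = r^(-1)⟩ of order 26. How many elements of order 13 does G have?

Enumerating element orders in G gives 12 elements of order 13.

12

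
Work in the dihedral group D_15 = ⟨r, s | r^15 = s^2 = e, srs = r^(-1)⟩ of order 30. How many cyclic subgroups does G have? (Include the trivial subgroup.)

19

Group the elements of G by the cyclic subgroup they generate; each cyclic subgroup of order d accounts for φ(d) elements.
Cyclic subgroups by order — order 1: 1; order 2: 15; order 3: 1; order 5: 1; order 15: 1.
Total: 19.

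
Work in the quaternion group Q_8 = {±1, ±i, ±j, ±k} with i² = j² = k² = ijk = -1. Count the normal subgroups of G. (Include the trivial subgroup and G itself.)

6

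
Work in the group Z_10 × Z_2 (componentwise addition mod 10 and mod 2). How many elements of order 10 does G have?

12

An element (a,b) has order lcm(ord(a), ord(b)); count pairs with lcm equal to 10.
Enumerating gives 12 such elements.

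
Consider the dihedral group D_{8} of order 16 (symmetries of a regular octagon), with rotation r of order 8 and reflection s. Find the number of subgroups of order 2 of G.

9

|G| = 16 and 2 | 16, so subgroups of order 2 are possible by Lagrange.
The subgroups of order 2 are: {e, r^2s}; {e, r^3s}; {e, r^4}; {e, r^4s}; … (9 in all).
So G has 9 subgroups of order 2.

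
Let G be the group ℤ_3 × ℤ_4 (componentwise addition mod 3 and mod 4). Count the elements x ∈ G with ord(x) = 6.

An element (a,b) has order lcm(ord(a), ord(b)); count pairs with lcm equal to 6.
Enumerating gives 2 such elements.

2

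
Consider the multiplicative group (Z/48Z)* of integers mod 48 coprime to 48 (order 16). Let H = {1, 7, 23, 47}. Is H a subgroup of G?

No

Closure fails: 23 · 47 = 25 ∉ H. So H is not a subgroup.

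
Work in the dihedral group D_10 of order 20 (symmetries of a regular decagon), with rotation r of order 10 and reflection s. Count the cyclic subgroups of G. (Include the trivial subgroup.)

14

Each element a generates a cyclic subgroup ⟨a⟩; distinct elements may generate the same one (a cyclic group of order d has φ(d) generators).
Cyclic subgroups by order — order 1: 1; order 2: 11; order 5: 1; order 10: 1.
Total: 14.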